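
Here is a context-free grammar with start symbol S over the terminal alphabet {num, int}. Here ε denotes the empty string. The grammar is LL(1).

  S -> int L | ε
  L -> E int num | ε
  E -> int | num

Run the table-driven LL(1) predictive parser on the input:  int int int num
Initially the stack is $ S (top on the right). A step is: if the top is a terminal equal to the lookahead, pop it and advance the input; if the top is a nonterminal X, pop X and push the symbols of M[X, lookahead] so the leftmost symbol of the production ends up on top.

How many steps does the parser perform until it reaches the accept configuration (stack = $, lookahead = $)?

     Stack          Input              Action
  1  $ S            int int int num $  expand S -> int L
  2  $ L int        int int int num $  match int
  3  $ L            int int num $      expand L -> E int num
  4  $ num int E    int int num $      expand E -> int
  5  $ num int int  int int num $      match int
  6  $ num int      int num $          match int
  7  $ num          num $              match num
Accept reached after 7 steps.

7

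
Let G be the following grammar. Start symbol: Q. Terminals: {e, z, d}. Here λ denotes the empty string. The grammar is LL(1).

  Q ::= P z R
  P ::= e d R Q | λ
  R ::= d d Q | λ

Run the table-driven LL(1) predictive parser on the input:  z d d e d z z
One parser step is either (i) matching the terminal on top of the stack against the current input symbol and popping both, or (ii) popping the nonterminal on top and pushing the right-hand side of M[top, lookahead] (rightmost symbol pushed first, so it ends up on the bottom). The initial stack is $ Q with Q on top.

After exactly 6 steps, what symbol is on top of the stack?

Q

     Stack    Input            Action
  1  $ Q      z d d e d z z $  expand Q ::= P z R
  2  $ R z P  z d d e d z z $  expand P ::= λ
  3  $ R z    z d d e d z z $  match z
  4  $ R      d d e d z z $    expand R ::= d d Q
  5  $ Q d d  d d e d z z $    match d
  6  $ Q d    d e d z z $      match d
Stack after step 6: $ Q (top = Q).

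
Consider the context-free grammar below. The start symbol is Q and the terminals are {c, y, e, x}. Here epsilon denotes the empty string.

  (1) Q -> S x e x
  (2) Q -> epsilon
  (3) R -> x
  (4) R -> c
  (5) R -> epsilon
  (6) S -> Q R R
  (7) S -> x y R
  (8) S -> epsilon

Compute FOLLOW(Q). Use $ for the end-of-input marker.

FIRST(R): from R->x we get {x}; from R->c we get {c}; from R->epsilon we get {epsilon}. So FIRST(R) = {epsilon, c, x}.
FIRST(Q): from Q->S x e x we get {c, x}; from Q->epsilon we get {epsilon}. So FIRST(Q) = {epsilon, c, x}.
FIRST(S): from S->Q R R we get {epsilon, c, x}; from S->x y R we get {x}; from S->epsilon we get {epsilon}. So FIRST(S) = {epsilon, c, x}.
FOLLOW(Q) includes $ since Q is the start symbol.
FOLLOW(S): in Q->S x e x, S is followed by x e x with FIRST {x}. Thus FOLLOW(S) = {x}.
FOLLOW(Q): in S->Q R R, Q is followed by R R with FIRST {epsilon, c, x}; in S->Q R R, the suffix after Q is nullable, so FOLLOW(Q) ⊇ FOLLOW(S) = {x}. Thus FOLLOW(Q) = {$, c, x}.
FOLLOW(R): in S->Q R R (occurrence 1), R is followed by R with FIRST {epsilon, c, x}; in S->Q R R (occurrence 1), the suffix after R is nullable, so FOLLOW(R) ⊇ FOLLOW(S) = {x}; in S->Q R R (occurrence 2), the suffix after R is empty, so FOLLOW(R) ⊇ FOLLOW(S) = {x}; in S->x y R, the suffix after R is empty, so FOLLOW(R) ⊇ FOLLOW(S) = {x}. Thus FOLLOW(R) = {c, x}.

{$, c, x}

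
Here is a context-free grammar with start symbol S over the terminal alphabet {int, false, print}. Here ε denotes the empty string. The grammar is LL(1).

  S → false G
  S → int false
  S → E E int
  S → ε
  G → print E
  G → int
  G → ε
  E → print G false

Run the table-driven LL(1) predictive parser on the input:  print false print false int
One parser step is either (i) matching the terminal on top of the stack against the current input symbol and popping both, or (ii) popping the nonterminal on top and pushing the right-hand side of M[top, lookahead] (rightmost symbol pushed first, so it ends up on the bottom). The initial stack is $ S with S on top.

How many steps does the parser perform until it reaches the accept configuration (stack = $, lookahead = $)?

step 1: stack=$ S  input=print false print false int $  — expand S → E E int
step 2: stack=$ int E E  input=print false print false int $  — expand E → print G false
step 3: stack=$ int E false G print  input=print false print false int $  — match print
step 4: stack=$ int E false G  input=false print false int $  — expand G → ε
step 5: stack=$ int E false  input=false print false int $  — match false
step 6: stack=$ int E  input=print false int $  — expand E → print G false
step 7: stack=$ int false G print  input=print false int $  — match print
step 8: stack=$ int false G  input=false int $  — expand G → ε
step 9: stack=$ int false  input=false int $  — match false
step 10: stack=$ int  input=int $  — match int
Accept reached after 10 steps.

10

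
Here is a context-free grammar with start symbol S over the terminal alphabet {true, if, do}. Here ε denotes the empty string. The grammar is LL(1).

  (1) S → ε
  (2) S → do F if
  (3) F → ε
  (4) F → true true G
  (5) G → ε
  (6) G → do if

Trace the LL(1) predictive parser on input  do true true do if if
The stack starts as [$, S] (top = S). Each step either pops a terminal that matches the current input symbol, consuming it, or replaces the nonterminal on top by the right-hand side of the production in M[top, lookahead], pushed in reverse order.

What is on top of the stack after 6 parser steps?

     Stack             Input                    Action
  1  $ S               do true true do if if $  expand S → do F if
  2  $ if F do         do true true do if if $  match do
  3  $ if F            true true do if if $     expand F → true true G
  4  $ if G true true  true true do if if $     match true
  5  $ if G true       true do if if $          match true
  6  $ if G            do if if $               expand G → do if
Stack after step 6: $ if if do (top = do).

do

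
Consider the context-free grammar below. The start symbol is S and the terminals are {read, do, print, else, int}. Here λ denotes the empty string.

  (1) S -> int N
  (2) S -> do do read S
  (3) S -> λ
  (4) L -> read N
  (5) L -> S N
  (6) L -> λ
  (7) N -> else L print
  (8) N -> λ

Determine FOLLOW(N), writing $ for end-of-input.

{$, else, print}

FIRST(S): from S->int N we get {int}; from S->do do read S we get {do}; from S->λ we get {λ}. So FIRST(S) = {λ, do, int}.
FIRST(N): from N->else L print we get {else}; from N->λ we get {λ}. So FIRST(N) = {λ, else}.
FIRST(L): from L->read N we get {read}; from L->S N we get {λ, do, else, int}; from L->λ we get {λ}. So FIRST(L) = {λ, do, else, int, read}.
FOLLOW(S) includes $ since S is the start symbol.
FOLLOW(L): in N->else L print, L is followed by print with FIRST {print}. Thus FOLLOW(L) = {print}.
FOLLOW(S): in S->do do read S, the suffix after S is empty (adds nothing new); in L->S N, S is followed by N with FIRST {λ, else}; in L->S N, the suffix after S is nullable, so FOLLOW(S) ⊇ FOLLOW(L) = {print}. Thus FOLLOW(S) = {$, else, print}.
FOLLOW(N): in S->int N, the suffix after N is empty, so FOLLOW(N) ⊇ FOLLOW(S) = {$, else, print}; in L->read N, the suffix after N is empty, so FOLLOW(N) ⊇ FOLLOW(L) = {print}; in L->S N, the suffix after N is empty, so FOLLOW(N) ⊇ FOLLOW(L) = {print}. Thus FOLLOW(N) = {$, else, print}.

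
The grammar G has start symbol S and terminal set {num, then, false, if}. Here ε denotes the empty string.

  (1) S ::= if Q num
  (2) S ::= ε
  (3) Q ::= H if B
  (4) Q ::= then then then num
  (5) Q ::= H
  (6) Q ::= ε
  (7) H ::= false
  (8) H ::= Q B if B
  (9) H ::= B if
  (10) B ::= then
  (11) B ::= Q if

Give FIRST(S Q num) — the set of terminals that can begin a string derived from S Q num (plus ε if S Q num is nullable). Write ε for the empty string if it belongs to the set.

{false, if, num, then}

FIRST(S): from S::=if Q num we get {if}; from S::=ε we get {ε}. So FIRST(S) = {ε, if}.
FIRST(Q): from Q::=H if B we get {false, if, then}; from Q::=then then then num we get {then}; from Q::=H we get {false, if, then}; from Q::=ε we get {ε}. So FIRST(Q) = {ε, false, if, then}.
FIRST(B): from B::=then we get {then}; from B::=Q if we get {false, if, then}. So FIRST(B) = {false, if, then}.
FIRST(H): from H::=false we get {false}; from H::=Q B if B we get {false, if, then}; from H::=B if we get {false, if, then}. So FIRST(H) = {false, if, then}.
FIRST(S Q num): take FIRST of each symbol in turn, carrying on past any symbol whose FIRST contains ε; result {false, if, num, then}.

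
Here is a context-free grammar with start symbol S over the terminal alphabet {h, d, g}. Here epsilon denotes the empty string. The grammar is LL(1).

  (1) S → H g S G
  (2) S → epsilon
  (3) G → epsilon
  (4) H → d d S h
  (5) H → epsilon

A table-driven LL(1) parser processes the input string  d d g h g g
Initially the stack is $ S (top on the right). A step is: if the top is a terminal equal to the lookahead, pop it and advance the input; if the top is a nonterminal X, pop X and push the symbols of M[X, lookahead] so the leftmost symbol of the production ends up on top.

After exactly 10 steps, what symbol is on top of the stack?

g

step 1: stack=$ S  input=d d g h g g $  — expand S → H g S G
step 2: stack=$ G S g H  input=d d g h g g $  — expand H → d d S h
step 3: stack=$ G S g h S d d  input=d d g h g g $  — match d
step 4: stack=$ G S g h S d  input=d g h g g $  — match d
step 5: stack=$ G S g h S  input=g h g g $  — expand S → H g S G
step 6: stack=$ G S g h G S g H  input=g h g g $  — expand H → epsilon
step 7: stack=$ G S g h G S g  input=g h g g $  — match g
step 8: stack=$ G S g h G S  input=h g g $  — expand S → epsilon
step 9: stack=$ G S g h G  input=h g g $  — expand G → epsilon
step 10: stack=$ G S g h  input=h g g $  — match h
Stack after step 10: $ G S g (top = g).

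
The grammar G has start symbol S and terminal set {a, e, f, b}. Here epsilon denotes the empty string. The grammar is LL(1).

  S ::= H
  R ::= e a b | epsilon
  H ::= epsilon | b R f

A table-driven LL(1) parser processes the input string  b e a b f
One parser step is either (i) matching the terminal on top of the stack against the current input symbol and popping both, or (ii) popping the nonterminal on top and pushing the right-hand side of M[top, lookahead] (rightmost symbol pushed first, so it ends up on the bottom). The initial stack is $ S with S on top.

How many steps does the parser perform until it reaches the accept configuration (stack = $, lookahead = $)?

8

step 1: stack=$ S  input=b e a b f $  — expand S ::= H
step 2: stack=$ H  input=b e a b f $  — expand H ::= b R f
step 3: stack=$ f R b  input=b e a b f $  — match b
step 4: stack=$ f R  input=e a b f $  — expand R ::= e a b
step 5: stack=$ f b a e  input=e a b f $  — match e
step 6: stack=$ f b a  input=a b f $  — match a
step 7: stack=$ f b  input=b f $  — match b
step 8: stack=$ f  input=f $  — match f
Accept reached after 8 steps.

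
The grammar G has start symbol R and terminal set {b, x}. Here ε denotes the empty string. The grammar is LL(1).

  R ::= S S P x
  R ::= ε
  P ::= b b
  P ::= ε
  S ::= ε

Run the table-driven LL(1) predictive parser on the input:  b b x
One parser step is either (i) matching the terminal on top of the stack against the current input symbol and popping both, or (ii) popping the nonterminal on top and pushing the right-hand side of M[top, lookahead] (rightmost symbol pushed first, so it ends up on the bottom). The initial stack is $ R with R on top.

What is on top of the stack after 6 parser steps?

x

step 1: stack=$ R  input=b b x $  — expand R ::= S S P x
step 2: stack=$ x P S S  input=b b x $  — expand S ::= ε
step 3: stack=$ x P S  input=b b x $  — expand S ::= ε
step 4: stack=$ x P  input=b b x $  — expand P ::= b b
step 5: stack=$ x b b  input=b b x $  — match b
step 6: stack=$ x b  input=b x $  — match b
Stack after step 6: $ x (top = x).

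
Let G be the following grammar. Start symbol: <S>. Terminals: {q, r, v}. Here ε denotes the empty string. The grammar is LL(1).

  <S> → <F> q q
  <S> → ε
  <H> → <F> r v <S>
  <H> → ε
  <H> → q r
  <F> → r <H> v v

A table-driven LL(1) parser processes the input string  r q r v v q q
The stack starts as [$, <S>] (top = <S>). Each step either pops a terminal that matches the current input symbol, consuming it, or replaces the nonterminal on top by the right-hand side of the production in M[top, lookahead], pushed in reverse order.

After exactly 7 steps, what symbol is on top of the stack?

step 1: stack=$ <S>  input=r q r v v q q $  — expand <S> → <F> q q
step 2: stack=$ q q <F>  input=r q r v v q q $  — expand <F> → r <H> v v
step 3: stack=$ q q v v <H> r  input=r q r v v q q $  — match r
step 4: stack=$ q q v v <H>  input=q r v v q q $  — expand <H> → q r
step 5: stack=$ q q v v r q  input=q r v v q q $  — match q
step 6: stack=$ q q v v r  input=r v v q q $  — match r
step 7: stack=$ q q v v  input=v v q q $  — match v
Stack after step 7: $ q q v (top = v).

v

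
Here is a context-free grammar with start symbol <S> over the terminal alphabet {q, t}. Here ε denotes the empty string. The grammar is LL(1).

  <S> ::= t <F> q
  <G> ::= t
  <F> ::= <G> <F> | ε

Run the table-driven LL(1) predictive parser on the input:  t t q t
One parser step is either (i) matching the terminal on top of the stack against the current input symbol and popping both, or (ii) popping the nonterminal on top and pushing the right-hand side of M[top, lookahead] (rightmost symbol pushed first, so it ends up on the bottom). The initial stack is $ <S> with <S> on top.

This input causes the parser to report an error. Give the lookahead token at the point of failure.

t

step 1: stack=$ <S>  input=t t q t $  — expand <S> ::= t <F> q
step 2: stack=$ q <F> t  input=t t q t $  — match t
step 3: stack=$ q <F>  input=t q t $  — expand <F> ::= <G> <F>
step 4: stack=$ q <F> <G>  input=t q t $  — expand <G> ::= t
step 5: stack=$ q <F> t  input=t q t $  — match t
step 6: stack=$ q <F>  input=q t $  — expand <F> ::= ε
step 7: stack=$ q  input=q t $  — match q
step 8: stack=$  input=t $  — error: stack empty but input remains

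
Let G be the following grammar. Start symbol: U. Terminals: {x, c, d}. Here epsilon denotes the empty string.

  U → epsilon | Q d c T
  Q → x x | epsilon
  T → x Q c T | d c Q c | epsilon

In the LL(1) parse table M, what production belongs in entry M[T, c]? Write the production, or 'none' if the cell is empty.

none

FIRST(Q) = {epsilon, x}
FIRST(T) = {epsilon, d, x}
FIRST(U) = {epsilon, d, x}  (via Q d c T)
FOLLOW(U) includes $ since U is the start symbol.
FOLLOW(U): U appears on no right-hand side. Thus FOLLOW(U) = {$}.
FOLLOW(T): in U→Q d c T, the suffix after T is empty, so FOLLOW(T) ⊇ FOLLOW(U) = {$}; in T→x Q c T, the suffix after T is empty (adds nothing new). Thus FOLLOW(T) = {$}.
For T → x Q c T: FIRST(x Q c T) = {x}, so it goes in M[T, t] for t ∈ {x}.
For T → d c Q c: FIRST(d c Q c) = {d}, so it goes in M[T, t] for t ∈ {d}.
For T → epsilon: FIRST(epsilon) = {epsilon}, so it goes in M[T, t] for t ∈ {}; since epsilon ∈ FIRST, also for every t ∈ FOLLOW(T) = {$}.
None of these place a production in M[T, c].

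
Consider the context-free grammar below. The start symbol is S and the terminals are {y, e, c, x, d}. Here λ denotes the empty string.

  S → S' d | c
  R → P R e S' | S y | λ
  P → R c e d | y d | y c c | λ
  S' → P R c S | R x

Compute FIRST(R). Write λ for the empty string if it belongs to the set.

FIRST(S) = {c, e, x, y}  (via S' d)
FIRST(R) = {λ, c, e, x, y}  (via P R e S', S y)
FIRST(P) = {λ, c, e, x, y}  (via R c e d)
FIRST(S') = {c, e, x, y}  (via P R c S, R x)

{λ, c, e, x, y}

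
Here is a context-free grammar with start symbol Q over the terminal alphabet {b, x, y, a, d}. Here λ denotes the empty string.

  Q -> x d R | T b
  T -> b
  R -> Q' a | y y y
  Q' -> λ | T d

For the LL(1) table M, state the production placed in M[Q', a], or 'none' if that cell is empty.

FIRST(T) = {b}
FIRST(Q) = {b, x}  (via T b)
FIRST(Q') = {λ, b}  (via T d)
FIRST(R) = {a, b, y}  (via Q' a)
FOLLOW(Q) includes $ since Q is the start symbol.
FOLLOW(Q'): in R->Q' a, Q' is followed by a with FIRST {a}. Thus FOLLOW(Q') = {a}.
For Q' -> λ: FIRST(λ) = {λ}, so it goes in M[Q', t] for t ∈ {}; since λ ∈ FIRST, also for every t ∈ FOLLOW(Q') = {a}.
For Q' -> T d: FIRST(T d) = {b}, so it goes in M[Q', t] for t ∈ {b}.

Q' -> λ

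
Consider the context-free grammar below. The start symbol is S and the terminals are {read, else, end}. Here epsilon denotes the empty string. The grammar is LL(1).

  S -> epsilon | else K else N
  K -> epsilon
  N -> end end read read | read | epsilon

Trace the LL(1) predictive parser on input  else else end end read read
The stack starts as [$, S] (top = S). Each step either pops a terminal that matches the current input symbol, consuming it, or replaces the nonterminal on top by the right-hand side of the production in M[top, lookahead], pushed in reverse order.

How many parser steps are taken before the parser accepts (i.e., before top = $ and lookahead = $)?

step 1: stack=$ S  input=else else end end read read $  — expand S -> else K else N
step 2: stack=$ N else K else  input=else else end end read read $  — match else
step 3: stack=$ N else K  input=else end end read read $  — expand K -> epsilon
step 4: stack=$ N else  input=else end end read read $  — match else
step 5: stack=$ N  input=end end read read $  — expand N -> end end read read
step 6: stack=$ read read end end  input=end end read read $  — match end
step 7: stack=$ read read end  input=end read read $  — match end
step 8: stack=$ read read  input=read read $  — match read
step 9: stack=$ read  input=read $  — match read
Accept reached after 9 steps.

9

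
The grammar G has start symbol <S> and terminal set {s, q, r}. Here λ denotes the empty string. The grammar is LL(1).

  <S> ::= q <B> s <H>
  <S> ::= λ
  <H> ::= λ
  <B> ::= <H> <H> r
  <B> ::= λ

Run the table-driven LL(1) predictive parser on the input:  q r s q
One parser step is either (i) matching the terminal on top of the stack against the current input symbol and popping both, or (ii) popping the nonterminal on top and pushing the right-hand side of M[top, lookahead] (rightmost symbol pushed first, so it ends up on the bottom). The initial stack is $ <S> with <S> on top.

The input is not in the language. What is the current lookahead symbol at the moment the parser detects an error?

step 1: stack=$ <S>  input=q r s q $  — expand <S> ::= q <B> s <H>
step 2: stack=$ <H> s <B> q  input=q r s q $  — match q
step 3: stack=$ <H> s <B>  input=r s q $  — expand <B> ::= <H> <H> r
step 4: stack=$ <H> s r <H> <H>  input=r s q $  — expand <H> ::= λ
step 5: stack=$ <H> s r <H>  input=r s q $  — expand <H> ::= λ
step 6: stack=$ <H> s r  input=r s q $  — match r
step 7: stack=$ <H> s  input=s q $  — match s
step 8: stack=$ <H>  input=q $  — error: M[<H>, q] is empty

q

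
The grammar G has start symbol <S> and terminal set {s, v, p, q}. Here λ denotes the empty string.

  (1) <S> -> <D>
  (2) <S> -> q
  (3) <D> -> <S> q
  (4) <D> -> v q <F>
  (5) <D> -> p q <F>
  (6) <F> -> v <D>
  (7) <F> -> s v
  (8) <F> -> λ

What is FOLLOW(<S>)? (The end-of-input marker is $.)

{$, q}

FIRST(<F>) = {λ, s, v}
FIRST(<S>) = {p, q, v}  (via <D>)
FIRST(<D>) = {p, q, v}  (via <S> q)
FOLLOW(<S>) includes $ since <S> is the start symbol.
FOLLOW(<S>): in <D>-><S> q, <S> is followed by q with FIRST {q}. Thus FOLLOW(<S>) = {$, q}.
FOLLOW(<D>): in <S>-><D>, the suffix after <D> is empty, so FOLLOW(<D>) ⊇ FOLLOW(<S>) = {$, q}; in <F>->v <D>, the suffix after <D> is empty, so FOLLOW(<D>) ⊇ FOLLOW(<F>) = {$, q}. Thus FOLLOW(<D>) = {$, q}.
FOLLOW(<F>): in <D>->v q <F>, the suffix after <F> is empty, so FOLLOW(<F>) ⊇ FOLLOW(<D>) = {$, q}; in <D>->p q <F>, the suffix after <F> is empty, so FOLLOW(<F>) ⊇ FOLLOW(<D>) = {$, q}. Thus FOLLOW(<F>) = {$, q}.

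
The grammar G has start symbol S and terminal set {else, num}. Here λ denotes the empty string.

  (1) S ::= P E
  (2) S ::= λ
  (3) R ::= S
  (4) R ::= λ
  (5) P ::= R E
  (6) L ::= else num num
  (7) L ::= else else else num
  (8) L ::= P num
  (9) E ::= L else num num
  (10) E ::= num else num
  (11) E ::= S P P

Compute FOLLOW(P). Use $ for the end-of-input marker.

{$, else, num}

FIRST(S) = {λ, else, num}  (via P E)
FIRST(R) = {λ, else, num}  (via S)
FIRST(P) = {else, num}  (via R E)
FIRST(L) = {else, num}  (via P num)
FIRST(E) = {else, num}  (via L else num num, S P P)
FOLLOW(S) includes $ since S is the start symbol.
FOLLOW(R): in P::=R E, R is followed by E with FIRST {else, num}. Thus FOLLOW(R) = {else, num}.
FOLLOW(S): in R::=S, the suffix after S is empty, so FOLLOW(S) ⊇ FOLLOW(R) = {else, num}; in E::=S P P, S is followed by P P with FIRST {else, num}. Thus FOLLOW(S) = {$, else, num}.
FOLLOW(L): in E::=L else num num, L is followed by else num num with FIRST {else}. Thus FOLLOW(L) = {else}.
FOLLOW(P): in S::=P E, P is followed by E with FIRST {else, num}; in L::=P num, P is followed by num with FIRST {num}; in E::=S P P (occurrence 1), P is followed by P with FIRST {else, num}; in E::=S P P (occurrence 2), the suffix after P is empty, so FOLLOW(P) ⊇ FOLLOW(E) = {$, else, num}. Thus FOLLOW(P) = {$, else, num}.
FOLLOW(E): in S::=P E, the suffix after E is empty, so FOLLOW(E) ⊇ FOLLOW(S) = {$, else, num}; in P::=R E, the suffix after E is empty, so FOLLOW(E) ⊇ FOLLOW(P) = {$, else, num}. Thus FOLLOW(E) = {$, else, num}.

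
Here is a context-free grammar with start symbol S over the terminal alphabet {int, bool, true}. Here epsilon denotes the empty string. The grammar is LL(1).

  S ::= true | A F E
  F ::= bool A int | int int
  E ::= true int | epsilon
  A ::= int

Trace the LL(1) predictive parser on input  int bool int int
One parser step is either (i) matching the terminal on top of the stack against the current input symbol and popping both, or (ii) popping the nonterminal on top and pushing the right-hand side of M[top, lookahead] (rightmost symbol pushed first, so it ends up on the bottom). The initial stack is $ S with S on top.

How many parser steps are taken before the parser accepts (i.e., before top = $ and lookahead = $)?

9

step 1: stack=$ S  input=int bool int int $  — expand S ::= A F E
step 2: stack=$ E F A  input=int bool int int $  — expand A ::= int
step 3: stack=$ E F int  input=int bool int int $  — match int
step 4: stack=$ E F  input=bool int int $  — expand F ::= bool A int
step 5: stack=$ E int A bool  input=bool int int $  — match bool
step 6: stack=$ E int A  input=int int $  — expand A ::= int
step 7: stack=$ E int int  input=int int $  — match int
step 8: stack=$ E int  input=int $  — match int
step 9: stack=$ E  input=$  — expand E ::= epsilon
Accept reached after 9 steps.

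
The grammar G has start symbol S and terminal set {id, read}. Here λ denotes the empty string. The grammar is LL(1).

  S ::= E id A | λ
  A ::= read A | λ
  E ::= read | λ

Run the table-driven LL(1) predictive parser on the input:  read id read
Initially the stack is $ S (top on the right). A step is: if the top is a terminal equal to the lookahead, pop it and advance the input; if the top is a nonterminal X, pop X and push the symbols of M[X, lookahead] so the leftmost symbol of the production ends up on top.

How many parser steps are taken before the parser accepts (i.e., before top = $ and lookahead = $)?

7

     Stack        Input           Action
  1  $ S          read id read $  expand S ::= E id A
  2  $ A id E     read id read $  expand E ::= read
  3  $ A id read  read id read $  match read
  4  $ A id       id read $       match id
  5  $ A          read $          expand A ::= read A
  6  $ A read     read $          match read
  7  $ A          $               expand A ::= λ
Accept reached after 7 steps.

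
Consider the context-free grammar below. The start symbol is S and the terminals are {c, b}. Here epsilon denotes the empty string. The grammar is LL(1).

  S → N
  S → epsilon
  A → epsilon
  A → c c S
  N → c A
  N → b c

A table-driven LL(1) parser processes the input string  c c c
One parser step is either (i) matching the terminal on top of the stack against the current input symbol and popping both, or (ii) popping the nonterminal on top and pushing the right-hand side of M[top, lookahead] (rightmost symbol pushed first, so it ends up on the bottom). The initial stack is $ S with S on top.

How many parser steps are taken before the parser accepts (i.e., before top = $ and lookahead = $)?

7

step 1: stack=$ S  input=c c c $  — expand S → N
step 2: stack=$ N  input=c c c $  — expand N → c A
step 3: stack=$ A c  input=c c c $  — match c
step 4: stack=$ A  input=c c $  — expand A → c c S
step 5: stack=$ S c c  input=c c $  — match c
step 6: stack=$ S c  input=c $  — match c
step 7: stack=$ S  input=$  — expand S → epsilon
Accept reached after 7 steps.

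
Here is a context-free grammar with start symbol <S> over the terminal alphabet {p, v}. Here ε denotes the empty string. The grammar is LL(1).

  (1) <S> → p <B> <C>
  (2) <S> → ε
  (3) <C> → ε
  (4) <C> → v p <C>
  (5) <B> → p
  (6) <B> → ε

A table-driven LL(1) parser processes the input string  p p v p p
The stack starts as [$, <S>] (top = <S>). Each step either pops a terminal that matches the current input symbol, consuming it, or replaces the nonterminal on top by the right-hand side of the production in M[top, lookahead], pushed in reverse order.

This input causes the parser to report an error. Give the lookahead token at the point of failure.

     Stack        Input        Action
  1  $ <S>        p p v p p $  expand <S> → p <B> <C>
  2  $ <C> <B> p  p p v p p $  match p
  3  $ <C> <B>    p v p p $    expand <B> → p
  4  $ <C> p      p v p p $    match p
  5  $ <C>        v p p $      expand <C> → v p <C>
  6  $ <C> p v    v p p $      match v
  7  $ <C> p      p p $        match p
  8  $ <C>        p $          error: M[<C>, p] is empty

p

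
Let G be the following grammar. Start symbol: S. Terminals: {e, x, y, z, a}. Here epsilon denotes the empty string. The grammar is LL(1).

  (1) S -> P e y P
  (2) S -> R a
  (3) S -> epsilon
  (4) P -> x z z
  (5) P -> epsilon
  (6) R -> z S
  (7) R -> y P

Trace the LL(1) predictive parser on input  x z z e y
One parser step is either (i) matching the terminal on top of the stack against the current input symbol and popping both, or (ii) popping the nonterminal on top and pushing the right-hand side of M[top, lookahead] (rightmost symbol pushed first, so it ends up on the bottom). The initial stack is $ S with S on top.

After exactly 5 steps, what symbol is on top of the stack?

     Stack          Input        Action
  1  $ S            x z z e y $  expand S -> P e y P
  2  $ P y e P      x z z e y $  expand P -> x z z
  3  $ P y e z z x  x z z e y $  match x
  4  $ P y e z z    z z e y $    match z
  5  $ P y e z      z e y $      match z
Stack after step 5: $ P y e (top = e).

e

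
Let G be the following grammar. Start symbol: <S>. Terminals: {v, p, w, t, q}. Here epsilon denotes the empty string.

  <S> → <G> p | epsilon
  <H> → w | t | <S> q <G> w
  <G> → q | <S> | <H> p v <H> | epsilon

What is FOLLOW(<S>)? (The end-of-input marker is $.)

{$, p, q, w}

FIRST(<S>) = {epsilon, p, q, t, w}  (via <G> p)
FIRST(<H>) = {p, q, t, w}  (via <S> q <G> w)
FIRST(<G>) = {epsilon, p, q, t, w}  (via <S>, <H> p v <H>)
FOLLOW(<S>) includes $ since <S> is the start symbol.
FOLLOW(<G>): in <S>→<G> p, <G> is followed by p with FIRST {p}; in <H>→<S> q <G> w, <G> is followed by w with FIRST {w}. Thus FOLLOW(<G>) = {p, w}.
FOLLOW(<S>): in <H>→<S> q <G> w, <S> is followed by q <G> w with FIRST {q}; in <G>→<S>, the suffix after <S> is empty, so FOLLOW(<S>) ⊇ FOLLOW(<G>) = {p, w}. Thus FOLLOW(<S>) = {$, p, q, w}.
FOLLOW(<H>): in <G>→<H> p v <H> (occurrence 1), <H> is followed by p v <H> with FIRST {p}; in <G>→<H> p v <H> (occurrence 2), the suffix after <H> is empty, so FOLLOW(<H>) ⊇ FOLLOW(<G>) = {p, w}. Thus FOLLOW(<H>) = {p, w}.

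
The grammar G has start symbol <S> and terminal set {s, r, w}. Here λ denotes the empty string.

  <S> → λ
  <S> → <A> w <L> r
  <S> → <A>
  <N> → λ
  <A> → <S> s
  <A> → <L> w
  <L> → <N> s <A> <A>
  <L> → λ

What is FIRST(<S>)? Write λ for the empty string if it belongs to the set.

FIRST(<N>): from <N>→λ we get {λ}. So FIRST(<N>) = {λ}.
FIRST(<L>): from <L>→<N> s <A> <A> we get {s}; from <L>→λ we get {λ}. So FIRST(<L>) = {λ, s}.
FIRST(<S>): from <S>→λ we get {λ}; from <S>→<A> w <L> r we get {s, w}; from <S>→<A> we get {s, w}. So FIRST(<S>) = {λ, s, w}.
FIRST(<A>): from <A>→<S> s we get {s, w}; from <A>→<L> w we get {s, w}. So FIRST(<A>) = {s, w}.

{λ, s, w}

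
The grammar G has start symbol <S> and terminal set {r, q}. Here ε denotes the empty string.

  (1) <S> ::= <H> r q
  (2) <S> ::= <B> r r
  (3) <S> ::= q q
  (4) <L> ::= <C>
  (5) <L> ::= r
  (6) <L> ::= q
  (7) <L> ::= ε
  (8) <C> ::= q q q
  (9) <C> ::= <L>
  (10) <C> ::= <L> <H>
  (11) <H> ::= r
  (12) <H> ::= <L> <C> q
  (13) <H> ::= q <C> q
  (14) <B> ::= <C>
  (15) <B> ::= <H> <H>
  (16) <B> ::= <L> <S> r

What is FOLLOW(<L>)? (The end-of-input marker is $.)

FIRST(<S>): from <S>::=<H> r q we get {q, r}; from <S>::=<B> r r we get {q, r}; from <S>::=q q we get {q}. So FIRST(<S>) = {q, r}.
FIRST(<L>): from <L>::=<C> we get {ε, q, r}; from <L>::=r we get {r}; from <L>::=q we get {q}; from <L>::=ε we get {ε}. So FIRST(<L>) = {ε, q, r}.
FIRST(<C>): from <C>::=q q q we get {q}; from <C>::=<L> we get {ε, q, r}; from <C>::=<L> <H> we get {q, r}. So FIRST(<C>) = {ε, q, r}.
FIRST(<H>): from <H>::=r we get {r}; from <H>::=<L> <C> q we get {q, r}; from <H>::=q <C> q we get {q}. So FIRST(<H>) = {q, r}.
FIRST(<B>): from <B>::=<C> we get {ε, q, r}; from <B>::=<H> <H> we get {q, r}; from <B>::=<L> <S> r we get {q, r}. So FIRST(<B>) = {ε, q, r}.
FOLLOW(<S>) includes $ since <S> is the start symbol.
FOLLOW(<S>): in <B>::=<L> <S> r, <S> is followed by r with FIRST {r}. Thus FOLLOW(<S>) = {$, r}.
FOLLOW(<B>): in <S>::=<B> r r, <B> is followed by r r with FIRST {r}. Thus FOLLOW(<B>) = {r}.
FOLLOW(<L>): in <C>::=<L>, the suffix after <L> is empty, so FOLLOW(<L>) ⊇ FOLLOW(<C>) = {q, r}; in <C>::=<L> <H>, <L> is followed by <H> with FIRST {q, r}; in <H>::=<L> <C> q, <L> is followed by <C> q with FIRST {q, r}; in <B>::=<L> <S> r, <L> is followed by <S> r with FIRST {q, r}. Thus FOLLOW(<L>) = {q, r}.
FOLLOW(<C>): in <L>::=<C>, the suffix after <C> is empty, so FOLLOW(<C>) ⊇ FOLLOW(<L>) = {q, r}; in <H>::=<L> <C> q, <C> is followed by q with FIRST {q}; in <H>::=q <C> q, <C> is followed by q with FIRST {q}; in <B>::=<C>, the suffix after <C> is empty, so FOLLOW(<C>) ⊇ FOLLOW(<B>) = {r}. Thus FOLLOW(<C>) = {q, r}.
FOLLOW(<H>): in <S>::=<H> r q, <H> is followed by r q with FIRST {r}; in <C>::=<L> <H>, the suffix after <H> is empty, so FOLLOW(<H>) ⊇ FOLLOW(<C>) = {q, r}; in <B>::=<H> <H> (occurrence 1), <H> is followed by <H> with FIRST {q, r}; in <B>::=<H> <H> (occurrence 2), the suffix after <H> is empty, so FOLLOW(<H>) ⊇ FOLLOW(<B>) = {r}. Thus FOLLOW(<H>) = {q, r}.

{q, r}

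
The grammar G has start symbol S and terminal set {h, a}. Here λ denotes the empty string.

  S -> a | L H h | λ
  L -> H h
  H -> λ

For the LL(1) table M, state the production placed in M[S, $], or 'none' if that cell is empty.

S -> λ

FIRST(H) = {λ}
FIRST(L) = {h}  (via H h)
FIRST(S) = {λ, a, h}  (via L H h)
FOLLOW(S) includes $ since S is the start symbol.
FOLLOW(S): S appears on no right-hand side. Thus FOLLOW(S) = {$}.
For S -> a: FIRST(a) = {a}, so it goes in M[S, t] for t ∈ {a}.
For S -> L H h: FIRST(L H h) = {h}, so it goes in M[S, t] for t ∈ {h}.
For S -> λ: FIRST(λ) = {λ}, so it goes in M[S, t] for t ∈ {}; since λ ∈ FIRST, also for every t ∈ FOLLOW(S) = {$}.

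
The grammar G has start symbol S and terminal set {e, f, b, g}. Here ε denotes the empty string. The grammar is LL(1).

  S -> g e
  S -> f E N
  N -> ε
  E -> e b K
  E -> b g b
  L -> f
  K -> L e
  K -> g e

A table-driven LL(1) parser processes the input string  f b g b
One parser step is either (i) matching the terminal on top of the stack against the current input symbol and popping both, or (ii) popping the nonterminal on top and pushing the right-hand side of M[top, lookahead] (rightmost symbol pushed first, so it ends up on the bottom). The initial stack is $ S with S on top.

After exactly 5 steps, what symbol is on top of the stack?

b

step 1: stack=$ S  input=f b g b $  — expand S -> f E N
step 2: stack=$ N E f  input=f b g b $  — match f
step 3: stack=$ N E  input=b g b $  — expand E -> b g b
step 4: stack=$ N b g b  input=b g b $  — match b
step 5: stack=$ N b g  input=g b $  — match g
Stack after step 5: $ N b (top = b).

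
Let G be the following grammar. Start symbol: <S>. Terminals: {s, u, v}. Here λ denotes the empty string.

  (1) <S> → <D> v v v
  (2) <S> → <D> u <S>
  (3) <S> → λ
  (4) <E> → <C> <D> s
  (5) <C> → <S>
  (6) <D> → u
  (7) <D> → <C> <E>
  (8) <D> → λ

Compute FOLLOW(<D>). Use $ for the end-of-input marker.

FIRST(<S>) = {λ, s, u, v}  (via <D> v v v, <D> u <S>)
FIRST(<C>) = {λ, s, u, v}  (via <S>)
FIRST(<E>) = {s, u, v}  (via <C> <D> s)
FIRST(<D>) = {λ, s, u, v}  (via <C> <E>)
FOLLOW(<S>) includes $ since <S> is the start symbol.
FOLLOW(<C>): in <E>→<C> <D> s, <C> is followed by <D> s with FIRST {s, u, v}; in <D>→<C> <E>, <C> is followed by <E> with FIRST {s, u, v}. Thus FOLLOW(<C>) = {s, u, v}.
FOLLOW(<S>): in <S>→<D> u <S>, the suffix after <S> is empty (adds nothing new); in <C>→<S>, the suffix after <S> is empty, so FOLLOW(<S>) ⊇ FOLLOW(<C>) = {s, u, v}. Thus FOLLOW(<S>) = {$, s, u, v}.
FOLLOW(<D>): in <S>→<D> v v v, <D> is followed by v v v with FIRST {v}; in <S>→<D> u <S>, <D> is followed by u <S> with FIRST {u}; in <E>→<C> <D> s, <D> is followed by s with FIRST {s}. Thus FOLLOW(<D>) = {s, u, v}.
FOLLOW(<E>): in <D>→<C> <E>, the suffix after <E> is empty, so FOLLOW(<E>) ⊇ FOLLOW(<D>) = {s, u, v}. Thus FOLLOW(<E>) = {s, u, v}.

{s, u, v}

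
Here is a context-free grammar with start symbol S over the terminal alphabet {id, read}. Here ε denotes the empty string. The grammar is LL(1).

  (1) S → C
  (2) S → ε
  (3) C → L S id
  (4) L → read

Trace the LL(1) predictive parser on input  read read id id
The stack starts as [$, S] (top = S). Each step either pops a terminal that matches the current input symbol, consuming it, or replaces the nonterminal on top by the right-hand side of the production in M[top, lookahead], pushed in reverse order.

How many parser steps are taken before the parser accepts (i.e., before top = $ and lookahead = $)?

step 1: stack=$ S  input=read read id id $  — expand S → C
step 2: stack=$ C  input=read read id id $  — expand C → L S id
step 3: stack=$ id S L  input=read read id id $  — expand L → read
step 4: stack=$ id S read  input=read read id id $  — match read
step 5: stack=$ id S  input=read id id $  — expand S → C
step 6: stack=$ id C  input=read id id $  — expand C → L S id
step 7: stack=$ id id S L  input=read id id $  — expand L → read
step 8: stack=$ id id S read  input=read id id $  — match read
step 9: stack=$ id id S  input=id id $  — expand S → ε
step 10: stack=$ id id  input=id id $  — match id
step 11: stack=$ id  input=id $  — match id
Accept reached after 11 steps.

11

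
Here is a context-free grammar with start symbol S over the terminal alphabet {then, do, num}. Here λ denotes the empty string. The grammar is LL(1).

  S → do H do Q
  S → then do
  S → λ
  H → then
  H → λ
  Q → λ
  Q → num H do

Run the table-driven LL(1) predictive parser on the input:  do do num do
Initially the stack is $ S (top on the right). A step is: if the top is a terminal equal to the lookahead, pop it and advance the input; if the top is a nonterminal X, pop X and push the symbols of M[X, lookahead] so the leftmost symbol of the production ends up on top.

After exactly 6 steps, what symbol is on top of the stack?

     Stack        Input           Action
  1  $ S          do do num do $  expand S → do H do Q
  2  $ Q do H do  do do num do $  match do
  3  $ Q do H     do num do $     expand H → λ
  4  $ Q do       do num do $     match do
  5  $ Q          num do $        expand Q → num H do
  6  $ do H num   num do $        match num
Stack after step 6: $ do H (top = H).

H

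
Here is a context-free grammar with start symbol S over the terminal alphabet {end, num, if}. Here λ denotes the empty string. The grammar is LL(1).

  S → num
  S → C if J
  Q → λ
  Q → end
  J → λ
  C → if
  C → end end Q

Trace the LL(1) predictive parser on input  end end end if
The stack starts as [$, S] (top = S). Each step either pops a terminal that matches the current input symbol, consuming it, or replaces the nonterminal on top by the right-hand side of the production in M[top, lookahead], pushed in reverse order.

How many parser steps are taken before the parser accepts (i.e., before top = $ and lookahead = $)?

8

     Stack             Input             Action
  1  $ S               end end end if $  expand S → C if J
  2  $ J if C          end end end if $  expand C → end end Q
  3  $ J if Q end end  end end end if $  match end
  4  $ J if Q end      end end if $      match end
  5  $ J if Q          end if $          expand Q → end
  6  $ J if end        end if $          match end
  7  $ J if            if $              match if
  8  $ J               $                 expand J → λ
Accept reached after 8 steps.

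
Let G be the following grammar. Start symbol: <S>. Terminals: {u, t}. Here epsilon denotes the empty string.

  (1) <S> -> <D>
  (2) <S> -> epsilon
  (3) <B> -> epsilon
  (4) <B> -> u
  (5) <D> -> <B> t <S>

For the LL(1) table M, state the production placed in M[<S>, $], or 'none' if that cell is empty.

FIRST(<B>): from <B>->epsilon we get {epsilon}; from <B>->u we get {u}. So FIRST(<B>) = {epsilon, u}.
FIRST(<D>): from <D>-><B> t <S> we get {t, u}. So FIRST(<D>) = {t, u}.
FIRST(<S>): from <S>-><D> we get {t, u}; from <S>->epsilon we get {epsilon}. So FIRST(<S>) = {epsilon, t, u}.
FOLLOW(<S>) includes $ since <S> is the start symbol.
FOLLOW(<S>): in <D>-><B> t <S>, the suffix after <S> is empty, so FOLLOW(<S>) ⊇ FOLLOW(<D>) = {$}. Thus FOLLOW(<S>) = {$}.
FOLLOW(<D>): in <S>-><D>, the suffix after <D> is empty, so FOLLOW(<D>) ⊇ FOLLOW(<S>) = {$}. Thus FOLLOW(<D>) = {$}.
For <S> -> <D>: FIRST(<D>) = {t, u}, so it goes in M[<S>, t] for t ∈ {t, u}.
For <S> -> epsilon: FIRST(epsilon) = {epsilon}, so it goes in M[<S>, t] for t ∈ {}; since epsilon ∈ FIRST, also for every t ∈ FOLLOW(<S>) = {$}.

<S> -> epsilon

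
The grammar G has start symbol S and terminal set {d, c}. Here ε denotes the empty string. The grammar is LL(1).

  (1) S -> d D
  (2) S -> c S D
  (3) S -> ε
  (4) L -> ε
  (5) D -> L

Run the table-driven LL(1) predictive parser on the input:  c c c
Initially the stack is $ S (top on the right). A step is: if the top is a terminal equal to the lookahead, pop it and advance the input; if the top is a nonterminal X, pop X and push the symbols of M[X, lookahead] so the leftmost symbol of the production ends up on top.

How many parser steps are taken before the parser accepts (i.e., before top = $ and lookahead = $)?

13

step 1: stack=$ S  input=c c c $  — expand S -> c S D
step 2: stack=$ D S c  input=c c c $  — match c
step 3: stack=$ D S  input=c c $  — expand S -> c S D
step 4: stack=$ D D S c  input=c c $  — match c
step 5: stack=$ D D S  input=c $  — expand S -> c S D
step 6: stack=$ D D D S c  input=c $  — match c
step 7: stack=$ D D D S  input=$  — expand S -> ε
step 8: stack=$ D D D  input=$  — expand D -> L
step 9: stack=$ D D L  input=$  — expand L -> ε
step 10: stack=$ D D  input=$  — expand D -> L
step 11: stack=$ D L  input=$  — expand L -> ε
step 12: stack=$ D  input=$  — expand D -> L
step 13: stack=$ L  input=$  — expand L -> ε
Accept reached after 13 steps.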